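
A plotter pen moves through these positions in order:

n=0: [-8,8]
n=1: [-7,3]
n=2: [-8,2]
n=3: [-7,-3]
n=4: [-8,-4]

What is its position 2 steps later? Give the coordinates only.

Differencing gives [+1,-5], [-1,-1], [+1,-5], [-1,-1]. This is the pattern [+1,-5], [-1,-1] repeated.
step 5: apply [+1,-5] → [-7,-9]
step 6: apply [-1,-1] → [-8,-10]

[-8,-10]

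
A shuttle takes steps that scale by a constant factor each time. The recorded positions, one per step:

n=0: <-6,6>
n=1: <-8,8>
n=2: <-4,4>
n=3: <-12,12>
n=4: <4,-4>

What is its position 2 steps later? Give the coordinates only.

Step-to-step displacements: <-2,+2>, <+4,-4>, <-8,+8>, <+16,-16>; each is -2× the previous.
step 5: <4,-4> + <-32,+32> → <-28,28>
step 6: <-28,28> + <+64,-64> → <36,-36>

<36,-36>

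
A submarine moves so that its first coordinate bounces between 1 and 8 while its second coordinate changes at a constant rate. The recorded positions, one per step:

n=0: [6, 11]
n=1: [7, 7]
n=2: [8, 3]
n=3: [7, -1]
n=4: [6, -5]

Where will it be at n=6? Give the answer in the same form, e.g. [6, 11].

The first coordinate travels 1 per step and bounces off the walls at 1 and 8.
  step 5: 6 → 5
  step 6: 5 → 4
The second coordinate changes by -4 each step: at step 6 it is -13.

[4, -13]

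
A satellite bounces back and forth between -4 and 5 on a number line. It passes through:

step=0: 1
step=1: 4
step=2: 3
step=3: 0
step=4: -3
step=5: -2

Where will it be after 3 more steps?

The value travels 3 per step and bounces off the walls at -4 and 5.
  step 6: -2 → 1
  step 7: 1 → 4
  step 8: 4 → 3

3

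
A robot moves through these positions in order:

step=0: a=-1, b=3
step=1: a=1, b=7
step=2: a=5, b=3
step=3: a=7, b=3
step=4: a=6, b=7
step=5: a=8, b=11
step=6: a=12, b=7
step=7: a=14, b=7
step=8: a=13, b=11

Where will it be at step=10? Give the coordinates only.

Step-to-step displacements: (+2, +4), (+4, -4), (+2, +0), (-1, +4), (+2, +4), (+4, -4), (+2, +0), (-1, +4) — a repeating cycle of length 4.
step 9: apply (+2, +4) → a=15, b=15
step 10: apply (+4, -4) → a=19, b=11

a=19, b=11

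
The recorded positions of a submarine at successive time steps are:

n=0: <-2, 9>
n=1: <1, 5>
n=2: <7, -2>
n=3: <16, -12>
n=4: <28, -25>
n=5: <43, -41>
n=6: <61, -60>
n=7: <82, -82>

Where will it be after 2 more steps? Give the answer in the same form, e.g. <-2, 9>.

<133, -135>

Successive displacements: <+3, -4>, <+6, -7>, <+9, -10>, <+12, -13>, <+15, -16>, <+18, -19>, <+21, -22> — each changes by <+3, -3>.
step 8: <82, -82> + <+24, -25> → <106, -107>
step 9: <106, -107> + <+27, -28> → <133, -135>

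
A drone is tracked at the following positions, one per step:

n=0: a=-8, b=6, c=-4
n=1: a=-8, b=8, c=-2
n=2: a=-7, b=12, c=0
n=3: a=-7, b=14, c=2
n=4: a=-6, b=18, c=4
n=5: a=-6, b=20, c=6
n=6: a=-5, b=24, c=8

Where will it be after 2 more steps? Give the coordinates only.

The moves between consecutive positions are (+0, +2, +2), (+1, +4, +2), (+0, +2, +2), (+1, +4, +2), (+0, +2, +2), (+1, +4, +2); they repeat the 2-cycle [(+0, +2, +2), (+1, +4, +2)].
step 7: apply (+0, +2, +2) → a=-5, b=26, c=10
step 8: apply (+1, +4, +2) → a=-4, b=30, c=12

a=-4, b=30, c=12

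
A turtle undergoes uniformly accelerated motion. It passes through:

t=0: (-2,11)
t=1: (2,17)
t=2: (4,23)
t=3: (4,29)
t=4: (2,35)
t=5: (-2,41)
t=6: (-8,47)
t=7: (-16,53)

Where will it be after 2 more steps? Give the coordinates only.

(-38,65)

Successive displacements: (+4,+6), (+2,+6), (+0,+6), (-2,+6), (-4,+6), (-6,+6), (-8,+6) — each changes by (-2,+0).
step 8: (-16,53) + (-10,+6) → (-26,59)
step 9: (-26,59) + (-12,+6) → (-38,65)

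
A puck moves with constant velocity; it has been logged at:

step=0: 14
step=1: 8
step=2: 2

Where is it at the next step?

Each step adds -6 to the position.
step 3: 2 − 6 → -4

-4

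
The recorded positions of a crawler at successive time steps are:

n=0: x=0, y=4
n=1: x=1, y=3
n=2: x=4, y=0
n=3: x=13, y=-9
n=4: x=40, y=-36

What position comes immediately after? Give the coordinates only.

Step-to-step displacements: (+1, -1), (+3, -3), (+9, -9), (+27, -27); each is 3× the previous.
step 5: x=40, y=-36 + (+81, -81) → x=121, y=-117

x=121, y=-117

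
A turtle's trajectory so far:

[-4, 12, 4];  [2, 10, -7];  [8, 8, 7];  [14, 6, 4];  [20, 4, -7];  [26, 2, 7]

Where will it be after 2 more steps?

[38, -2, -7]

First: linear, +6 per step → 38 at step 7.
Second: linear, -2 per step → -2 at step 7.
Third: cycles through 4, -7, 7 every 3 steps. Step 7 lands at position 1 of the cycle → -7.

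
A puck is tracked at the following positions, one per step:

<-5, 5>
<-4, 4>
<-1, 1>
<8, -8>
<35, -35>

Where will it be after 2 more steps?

<359, -359>

Step-to-step displacements: <+1, -1>, <+3, -3>, <+9, -9>, <+27, -27>; each is 3× the previous.
step 5: <35, -35> + <+81, -81> → <116, -116>
step 6: <116, -116> + <+243, -243> → <359, -359>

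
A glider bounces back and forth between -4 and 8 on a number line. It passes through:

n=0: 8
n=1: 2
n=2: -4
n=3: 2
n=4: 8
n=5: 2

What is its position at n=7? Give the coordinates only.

2

The value reflects between -4 and 8, moving 6 per step.
  step 6: 2 → -4
  step 7: -4 → 2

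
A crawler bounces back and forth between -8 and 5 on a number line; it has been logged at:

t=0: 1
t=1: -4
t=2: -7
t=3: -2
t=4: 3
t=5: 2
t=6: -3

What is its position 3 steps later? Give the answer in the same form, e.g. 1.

2

The value reflects between -8 and 5, moving 5 per step.
  step 7: -3 → -8
  step 8: -8 → -3
  step 9: -3 → 2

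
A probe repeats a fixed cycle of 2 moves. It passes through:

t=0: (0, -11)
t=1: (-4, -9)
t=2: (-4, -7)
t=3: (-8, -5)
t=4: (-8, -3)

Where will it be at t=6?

The moves between consecutive positions are (-4, +2), (+0, +2), (-4, +2), (+0, +2); they repeat the 2-cycle [(-4, +2), (+0, +2)].
step 5: apply (-4, +2) → (-12, -1)
step 6: apply (+0, +2) → (-12, 1)

(-12, 1)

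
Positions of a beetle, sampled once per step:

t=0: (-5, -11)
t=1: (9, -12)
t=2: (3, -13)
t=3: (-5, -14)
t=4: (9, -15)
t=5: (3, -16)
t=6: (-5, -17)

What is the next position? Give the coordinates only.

(9, -18)

First: cycles through -5, 9, 3 every 3 steps. Step 7 lands at position 1 of the cycle → 9.
Second: linear, -1 per step → -18 at step 7.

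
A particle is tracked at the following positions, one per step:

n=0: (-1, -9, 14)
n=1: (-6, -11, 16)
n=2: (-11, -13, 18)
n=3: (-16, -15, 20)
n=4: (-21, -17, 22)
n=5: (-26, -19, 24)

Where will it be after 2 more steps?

Each step adds (-5, -2, +2) to the position.
step 6: (-26, -19, 24) + (-5, -2, +2) → (-31, -21, 26)
step 7: (-31, -21, 26) + (-5, -2, +2) → (-36, -23, 28)

(-36, -23, 28)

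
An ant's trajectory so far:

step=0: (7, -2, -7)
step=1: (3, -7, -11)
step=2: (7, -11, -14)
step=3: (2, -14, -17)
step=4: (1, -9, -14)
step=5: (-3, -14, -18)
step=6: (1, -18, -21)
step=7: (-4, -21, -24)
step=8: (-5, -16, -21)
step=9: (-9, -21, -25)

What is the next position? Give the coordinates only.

(-5, -25, -28)

The moves between consecutive positions are (-4, -5, -4), (+4, -4, -3), (-5, -3, -3), (-1, +5, +3), (-4, -5, -4), (+4, -4, -3), (-5, -3, -3), (-1, +5, +3), (-4, -5, -4); they repeat the 4-cycle [(-4, -5, -4), (+4, -4, -3), (-5, -3, -3), (-1, +5, +3)].
step 10: apply (+4, -4, -3) → (-5, -25, -28)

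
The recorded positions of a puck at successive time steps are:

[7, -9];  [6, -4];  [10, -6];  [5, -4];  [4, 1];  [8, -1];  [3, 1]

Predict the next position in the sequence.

The moves between consecutive positions are [-1, +5], [+4, -2], [-5, +2], [-1, +5], [+4, -2], [-5, +2]; they repeat the 3-cycle [[-1, +5], [+4, -2], [-5, +2]].
step 7: apply [-1, +5] → [2, 6]

[2, 6]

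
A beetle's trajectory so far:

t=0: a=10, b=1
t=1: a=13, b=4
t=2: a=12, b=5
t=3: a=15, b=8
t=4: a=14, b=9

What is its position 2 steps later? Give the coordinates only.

a=16, b=13

Differencing gives (+3,+3), (-1,+1), (+3,+3), (-1,+1). This is the pattern (+3,+3), (-1,+1) repeated.
step 5: apply (+3,+3) → a=17, b=12
step 6: apply (-1,+1) → a=16, b=13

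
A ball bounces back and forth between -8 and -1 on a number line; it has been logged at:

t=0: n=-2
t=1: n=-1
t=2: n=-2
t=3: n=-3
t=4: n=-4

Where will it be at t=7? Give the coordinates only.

The value travels 1 per step and bounces off the walls at -8 and -1.
  step 5: -4 → -5
  step 6: -5 → -6
  step 7: -6 → -7

n=-7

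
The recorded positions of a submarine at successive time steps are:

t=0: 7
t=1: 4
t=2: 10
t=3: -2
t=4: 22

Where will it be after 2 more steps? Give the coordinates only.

70

Consecutive displacements -3, +6, -12, +24 scale by a factor of -2 each step.
step 5: 22 − 48 → -26
step 6: -26 + 96 → 70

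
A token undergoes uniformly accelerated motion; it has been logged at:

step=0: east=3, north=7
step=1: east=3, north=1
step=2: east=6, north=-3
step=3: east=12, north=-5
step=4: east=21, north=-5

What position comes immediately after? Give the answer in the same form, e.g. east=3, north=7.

First differences are (+0,-6), (+3,-4), (+6,-2), (+9,+0); their common second difference is (+3,+2) (constant acceleration).
step 5: east=21, north=-5 + (+12,+2) → east=33, north=-3

east=33, north=-3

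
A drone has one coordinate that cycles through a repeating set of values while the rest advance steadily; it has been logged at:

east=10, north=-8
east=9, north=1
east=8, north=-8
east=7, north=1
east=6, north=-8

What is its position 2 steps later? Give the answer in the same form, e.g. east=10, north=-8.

East: linear, -1 per step → 4 at step 6.
North: cycles through -8, 1 every 2 steps. Step 6 lands at position 0 of the cycle → -8.

east=4, north=-8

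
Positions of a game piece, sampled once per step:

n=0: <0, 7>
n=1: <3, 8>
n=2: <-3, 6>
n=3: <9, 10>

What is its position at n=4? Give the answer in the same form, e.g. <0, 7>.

<-15, 2>

The jumps are <+3, +1>, <-6, -2>, <+12, +4> — a geometric progression with ratio -2.
step 4: <9, 10> + <-24, -8> → <-15, 2>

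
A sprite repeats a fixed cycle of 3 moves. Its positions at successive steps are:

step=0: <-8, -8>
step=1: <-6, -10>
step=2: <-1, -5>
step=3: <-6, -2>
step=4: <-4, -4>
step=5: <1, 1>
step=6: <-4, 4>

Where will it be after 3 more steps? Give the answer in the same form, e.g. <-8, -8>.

<-2, 10>

Step-to-step displacements: <+2, -2>, <+5, +5>, <-5, +3>, <+2, -2>, <+5, +5>, <-5, +3> — a repeating cycle of length 3.
step 7: apply <+2, -2> → <-2, 2>
step 8: apply <+5, +5> → <3, 7>
step 9: apply <-5, +3> → <-2, 10>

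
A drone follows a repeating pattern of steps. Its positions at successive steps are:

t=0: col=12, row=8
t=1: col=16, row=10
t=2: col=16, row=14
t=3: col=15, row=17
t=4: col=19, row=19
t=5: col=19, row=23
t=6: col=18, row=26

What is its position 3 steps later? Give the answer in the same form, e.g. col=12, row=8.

Step-to-step displacements: (+4, +2), (+0, +4), (-1, +3), (+4, +2), (+0, +4), (-1, +3) — a repeating cycle of length 3.
step 7: apply (+4, +2) → col=22, row=28
step 8: apply (+0, +4) → col=22, row=32
step 9: apply (-1, +3) → col=21, row=35

col=21, row=35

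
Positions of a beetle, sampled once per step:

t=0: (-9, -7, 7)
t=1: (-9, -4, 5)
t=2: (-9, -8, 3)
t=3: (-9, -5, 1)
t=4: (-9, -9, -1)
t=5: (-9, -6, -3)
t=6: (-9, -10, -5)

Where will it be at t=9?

(-9, -8, -11)

The moves between consecutive positions are (+0, +3, -2), (+0, -4, -2), (+0, +3, -2), (+0, -4, -2), (+0, +3, -2), (+0, -4, -2); they repeat the 2-cycle [(+0, +3, -2), (+0, -4, -2)].
step 7: apply (+0, +3, -2) → (-9, -7, -7)
step 8: apply (+0, -4, -2) → (-9, -11, -9)
step 9: apply (+0, +3, -2) → (-9, -8, -11)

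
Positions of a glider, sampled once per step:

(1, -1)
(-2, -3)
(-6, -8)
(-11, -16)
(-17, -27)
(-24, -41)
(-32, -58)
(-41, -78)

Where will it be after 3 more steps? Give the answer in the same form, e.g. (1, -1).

(-74, -156)

First differences are (-3, -2), (-4, -5), (-5, -8), (-6, -11), (-7, -14), (-8, -17), (-9, -20); their common second difference is (-1, -3) (constant acceleration).
step 8: (-41, -78) + (-10, -23) → (-51, -101)
step 9: (-51, -101) + (-11, -26) → (-62, -127)
step 10: (-62, -127) + (-12, -29) → (-74, -156)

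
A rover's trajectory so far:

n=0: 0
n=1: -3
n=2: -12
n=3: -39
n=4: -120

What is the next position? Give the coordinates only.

-363

The jumps are -3, -9, -27, -81 — a geometric progression with ratio 3.
step 5: -120 − 243 → -363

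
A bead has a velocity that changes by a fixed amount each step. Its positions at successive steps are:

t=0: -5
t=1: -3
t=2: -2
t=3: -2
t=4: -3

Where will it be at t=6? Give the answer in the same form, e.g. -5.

Successive displacements: +2, +1, +0, -1 — each changes by -1.
step 5: -3 − 2 → -5
step 6: -5 − 3 → -8

-8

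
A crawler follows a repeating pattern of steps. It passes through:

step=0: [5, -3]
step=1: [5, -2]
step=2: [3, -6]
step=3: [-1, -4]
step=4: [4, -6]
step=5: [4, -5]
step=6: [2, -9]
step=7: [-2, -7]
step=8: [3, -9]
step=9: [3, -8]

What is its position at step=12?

[2, -12]

Step-to-step displacements: [+0, +1], [-2, -4], [-4, +2], [+5, -2], [+0, +1], [-2, -4], [-4, +2], [+5, -2], [+0, +1] — a repeating cycle of length 4.
step 10: apply [-2, -4] → [1, -12]
step 11: apply [-4, +2] → [-3, -10]
step 12: apply [+5, -2] → [2, -12]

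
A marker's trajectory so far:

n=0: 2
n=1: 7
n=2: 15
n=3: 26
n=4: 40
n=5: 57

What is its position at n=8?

First differences are +5, +8, +11, +14, +17; their common second difference is +3 (constant acceleration).
step 6: 57 + 20 → 77
step 7: 77 + 23 → 100
step 8: 100 + 26 → 126

126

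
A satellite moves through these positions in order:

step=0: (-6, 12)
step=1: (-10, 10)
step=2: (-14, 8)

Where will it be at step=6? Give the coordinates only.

The position changes by (-4, -2) every step.
step 3: (-14, 8) + (-4, -2) → (-18, 6)
step 4: (-18, 6) + (-4, -2) → (-22, 4)
step 5: (-22, 4) + (-4, -2) → (-26, 2)
step 6: (-26, 2) + (-4, -2) → (-30, 0)

(-30, 0)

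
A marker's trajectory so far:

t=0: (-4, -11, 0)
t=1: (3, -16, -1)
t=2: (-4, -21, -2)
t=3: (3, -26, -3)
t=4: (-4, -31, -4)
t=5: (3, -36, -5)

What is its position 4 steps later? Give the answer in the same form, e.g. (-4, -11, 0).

(3, -56, -9)

The first coordinate repeats the cycle [-4, 3] with period 2; step 9 mod 2 = 1, giving 3.
The second coordinate changes by -5 each step, so at step 9 it is -11 + 9·(-5) = -56.
The third coordinate changes by -1 each step, so at step 9 it is 0 + 9·(-1) = -9.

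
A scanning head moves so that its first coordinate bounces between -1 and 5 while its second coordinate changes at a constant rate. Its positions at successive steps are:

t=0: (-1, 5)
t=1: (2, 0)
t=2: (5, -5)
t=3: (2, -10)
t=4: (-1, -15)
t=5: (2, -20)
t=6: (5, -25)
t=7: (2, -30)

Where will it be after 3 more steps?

(5, -45)

The first coordinate reflects between -1 and 5, moving 3 per step.
  step 8: 2 → -1
  step 9: -1 → 2
  step 10: 2 → 5
The second coordinate changes by -5 each step: at step 10 it is -45.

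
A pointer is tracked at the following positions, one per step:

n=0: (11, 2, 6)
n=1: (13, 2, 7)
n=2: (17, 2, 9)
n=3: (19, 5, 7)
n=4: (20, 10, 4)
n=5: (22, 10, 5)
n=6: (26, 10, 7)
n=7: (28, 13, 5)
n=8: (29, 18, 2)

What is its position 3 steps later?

(37, 21, 3)

Step-to-step displacements: (+2, +0, +1), (+4, +0, +2), (+2, +3, -2), (+1, +5, -3), (+2, +0, +1), (+4, +0, +2), (+2, +3, -2), (+1, +5, -3) — a repeating cycle of length 4.
step 9: apply (+2, +0, +1) → (31, 18, 3)
step 10: apply (+4, +0, +2) → (35, 18, 5)
step 11: apply (+2, +3, -2) → (37, 21, 3)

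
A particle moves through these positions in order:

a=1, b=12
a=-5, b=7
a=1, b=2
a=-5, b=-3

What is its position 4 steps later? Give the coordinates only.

a=-5, b=-23

A: cycles through 1, -5 every 2 steps. Step 7 lands at position 1 of the cycle → -5.
B: linear, -5 per step → -23 at step 7.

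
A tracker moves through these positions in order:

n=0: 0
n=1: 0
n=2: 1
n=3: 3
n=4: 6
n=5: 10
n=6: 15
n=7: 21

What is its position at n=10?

45

Successive displacements: +0, +1, +2, +3, +4, +5, +6 — each changes by +1.
step 8: 21 + 7 → 28
step 9: 28 + 8 → 36
step 10: 36 + 9 → 45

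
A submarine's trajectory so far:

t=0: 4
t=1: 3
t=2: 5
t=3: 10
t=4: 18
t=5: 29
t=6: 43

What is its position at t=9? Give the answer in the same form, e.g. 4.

Successive displacements: -1, +2, +5, +8, +11, +14 — each changes by +3.
step 7: 43 + 17 → 60
step 8: 60 + 20 → 80
step 9: 80 + 23 → 103

103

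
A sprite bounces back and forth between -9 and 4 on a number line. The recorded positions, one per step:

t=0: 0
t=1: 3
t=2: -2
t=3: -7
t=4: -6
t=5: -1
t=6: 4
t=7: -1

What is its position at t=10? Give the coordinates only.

The value travels 5 per step and bounces off the walls at -9 and 4.
  step 8: -1 → -6
  step 9: -6 → -7
  step 10: -7 → -2

-2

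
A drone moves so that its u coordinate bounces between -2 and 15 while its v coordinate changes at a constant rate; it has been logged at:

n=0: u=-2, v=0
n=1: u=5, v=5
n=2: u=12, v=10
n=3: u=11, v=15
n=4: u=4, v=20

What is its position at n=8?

u=10, v=40

The u coordinate travels 7 per step and bounces off the walls at -2 and 15.
  step 5: 4 → -1
  step 6: -1 → 6
  step 7: 6 → 13
  step 8: 13 → 10
The v coordinate changes by +5 each step: at step 8 it is 40.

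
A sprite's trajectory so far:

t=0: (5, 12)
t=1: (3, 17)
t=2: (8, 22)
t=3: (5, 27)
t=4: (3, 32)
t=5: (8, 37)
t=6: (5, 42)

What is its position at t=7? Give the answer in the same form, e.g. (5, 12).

(3, 47)

First: cycles through 5, 3, 8 every 3 steps. Step 7 lands at position 1 of the cycle → 3.
Second: linear, +5 per step → 47 at step 7.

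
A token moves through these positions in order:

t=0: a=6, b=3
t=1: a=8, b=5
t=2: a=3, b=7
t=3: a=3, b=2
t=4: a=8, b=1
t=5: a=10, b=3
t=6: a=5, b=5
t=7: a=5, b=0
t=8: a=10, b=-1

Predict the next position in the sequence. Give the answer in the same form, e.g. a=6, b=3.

Differencing gives (+2,+2), (-5,+2), (+0,-5), (+5,-1), (+2,+2), (-5,+2), (+0,-5), (+5,-1). This is the pattern (+2,+2), (-5,+2), (+0,-5), (+5,-1) repeated.
step 9: apply (+2,+2) → a=12, b=1

a=12, b=1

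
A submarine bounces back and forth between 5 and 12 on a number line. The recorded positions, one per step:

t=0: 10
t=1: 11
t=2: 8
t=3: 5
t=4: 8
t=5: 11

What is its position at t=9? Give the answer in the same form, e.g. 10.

9

The value reflects between 5 and 12, moving 3 per step.
  step 6: 11 → 10
  step 7: 10 → 7
  step 8: 7 → 6
  step 9: 6 → 9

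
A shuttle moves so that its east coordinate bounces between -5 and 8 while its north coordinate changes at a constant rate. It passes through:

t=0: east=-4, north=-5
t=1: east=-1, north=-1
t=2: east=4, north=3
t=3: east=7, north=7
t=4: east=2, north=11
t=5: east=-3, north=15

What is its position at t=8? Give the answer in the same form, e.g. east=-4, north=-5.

east=8, north=27

The east coordinate reflects between -5 and 8, moving 5 per step.
  step 6: -3 → -2
  step 7: -2 → 3
  step 8: 3 → 8
The north coordinate changes by +4 each step: at step 8 it is 27.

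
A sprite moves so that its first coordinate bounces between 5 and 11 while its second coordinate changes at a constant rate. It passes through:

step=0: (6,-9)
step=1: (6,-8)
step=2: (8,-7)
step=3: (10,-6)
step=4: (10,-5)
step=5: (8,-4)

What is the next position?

(6,-3)

The first coordinate reflects between 5 and 11, moving 2 per step.
  step 6: 8 → 6
The second coordinate changes by +1 each step: at step 6 it is -3.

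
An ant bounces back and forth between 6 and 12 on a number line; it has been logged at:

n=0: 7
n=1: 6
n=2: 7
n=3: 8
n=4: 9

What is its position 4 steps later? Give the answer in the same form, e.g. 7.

The value reflects between 6 and 12, moving 1 per step.
  step 5: 9 → 10
  step 6: 10 → 11
  step 7: 11 → 12
  step 8: 12 → 11

11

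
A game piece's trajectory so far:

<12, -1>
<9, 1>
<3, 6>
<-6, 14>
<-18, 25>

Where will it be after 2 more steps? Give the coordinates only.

<-51, 56>

First differences are <-3, +2>, <-6, +5>, <-9, +8>, <-12, +11>; their common second difference is <-3, +3> (constant acceleration).
step 5: <-18, 25> + <-15, +14> → <-33, 39>
step 6: <-33, 39> + <-18, +17> → <-51, 56>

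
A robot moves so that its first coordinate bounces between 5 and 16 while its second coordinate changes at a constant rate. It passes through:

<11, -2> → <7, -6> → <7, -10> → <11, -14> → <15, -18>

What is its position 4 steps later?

<9, -34>

The first coordinate travels 4 per step and bounces off the walls at 5 and 16.
  step 5: 15 → 13
  step 6: 13 → 9
  step 7: 9 → 5
  step 8: 5 → 9
The second coordinate changes by -4 each step: at step 8 it is -34.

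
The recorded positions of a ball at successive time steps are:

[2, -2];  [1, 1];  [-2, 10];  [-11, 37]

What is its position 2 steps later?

Step-to-step displacements: [-1, +3], [-3, +9], [-9, +27]; each is 3× the previous.
step 4: [-11, 37] + [-27, +81] → [-38, 118]
step 5: [-38, 118] + [-81, +243] → [-119, 361]

[-119, 361]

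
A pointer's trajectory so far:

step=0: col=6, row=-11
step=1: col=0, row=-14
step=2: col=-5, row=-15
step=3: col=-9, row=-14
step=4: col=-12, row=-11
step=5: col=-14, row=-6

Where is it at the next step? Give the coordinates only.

First differences are (-6, -3), (-5, -1), (-4, +1), (-3, +3), (-2, +5); their common second difference is (+1, +2) (constant acceleration).
step 6: col=-14, row=-6 + (-1, +7) → col=-15, row=1

col=-15, row=1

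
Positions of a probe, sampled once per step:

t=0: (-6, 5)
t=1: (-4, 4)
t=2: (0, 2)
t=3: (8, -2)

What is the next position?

Consecutive displacements (+2, -1), (+4, -2), (+8, -4) scale by a factor of 2 each step.
step 4: (8, -2) + (+16, -8) → (24, -10)

(24, -10)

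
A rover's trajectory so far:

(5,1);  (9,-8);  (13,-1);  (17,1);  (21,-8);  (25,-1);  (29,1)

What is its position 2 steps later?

First: linear, +4 per step → 37 at step 8.
Second: cycles through 1, -8, -1 every 3 steps. Step 8 lands at position 2 of the cycle → -1.

(37,-1)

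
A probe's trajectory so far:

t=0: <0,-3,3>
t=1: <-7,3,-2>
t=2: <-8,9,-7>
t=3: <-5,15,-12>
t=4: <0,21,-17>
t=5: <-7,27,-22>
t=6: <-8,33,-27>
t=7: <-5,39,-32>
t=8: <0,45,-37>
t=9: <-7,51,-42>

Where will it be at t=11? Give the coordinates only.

First: cycles through 0, -7, -8, -5 every 4 steps. Step 11 lands at position 3 of the cycle → -5.
Second: linear, +6 per step → 63 at step 11.
Third: linear, -5 per step → -52 at step 11.

<-5,63,-52>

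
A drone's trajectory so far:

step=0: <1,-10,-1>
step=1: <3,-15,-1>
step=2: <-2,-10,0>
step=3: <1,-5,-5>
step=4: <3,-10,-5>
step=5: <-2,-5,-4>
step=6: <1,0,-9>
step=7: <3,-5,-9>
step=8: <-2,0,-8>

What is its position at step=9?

Differencing gives <+2,-5,+0>, <-5,+5,+1>, <+3,+5,-5>, <+2,-5,+0>, <-5,+5,+1>, <+3,+5,-5>, <+2,-5,+0>, <-5,+5,+1>. This is the pattern <+2,-5,+0>, <-5,+5,+1>, <+3,+5,-5> repeated.
step 9: apply <+3,+5,-5> → <1,5,-13>

<1,5,-13>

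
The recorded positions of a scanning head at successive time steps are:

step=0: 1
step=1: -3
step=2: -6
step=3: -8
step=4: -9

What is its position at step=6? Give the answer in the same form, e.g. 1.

Taking differences between consecutive positions: -4, -3, -2, -1. These grow by +1 each step.
step 5: -9 + 0 → -9
step 6: -9 + 1 → -8

-8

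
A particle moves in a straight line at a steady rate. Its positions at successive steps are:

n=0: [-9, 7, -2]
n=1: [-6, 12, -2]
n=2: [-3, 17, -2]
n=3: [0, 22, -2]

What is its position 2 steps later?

Constant displacement of [+3, +5, +0] per step.
step 4: [0, 22, -2] + [+3, +5, +0] → [3, 27, -2]
step 5: [3, 27, -2] + [+3, +5, +0] → [6, 32, -2]

[6, 32, -2]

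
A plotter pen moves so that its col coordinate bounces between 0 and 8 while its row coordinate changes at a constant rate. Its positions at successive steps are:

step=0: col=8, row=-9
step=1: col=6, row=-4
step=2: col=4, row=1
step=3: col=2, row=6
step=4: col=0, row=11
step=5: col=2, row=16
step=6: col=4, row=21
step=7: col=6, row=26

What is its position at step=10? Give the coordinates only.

The col coordinate travels 2 per step and bounces off the walls at 0 and 8.
  step 8: 6 → 8
  step 9: 8 → 6
  step 10: 6 → 4
The row coordinate changes by +5 each step: at step 10 it is 41.

col=4, row=41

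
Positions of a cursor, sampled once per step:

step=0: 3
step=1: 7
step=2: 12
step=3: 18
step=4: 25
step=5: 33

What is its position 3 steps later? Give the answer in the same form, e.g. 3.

Successive displacements: +4, +5, +6, +7, +8 — each changes by +1.
step 6: 33 + 9 → 42
step 7: 42 + 10 → 52
step 8: 52 + 11 → 63

63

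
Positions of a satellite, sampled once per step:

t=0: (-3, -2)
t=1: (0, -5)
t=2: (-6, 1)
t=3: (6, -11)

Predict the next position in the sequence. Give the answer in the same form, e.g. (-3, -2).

(-18, 13)

Consecutive displacements (+3, -3), (-6, +6), (+12, -12) scale by a factor of -2 each step.
step 4: (6, -11) + (-24, +24) → (-18, 13)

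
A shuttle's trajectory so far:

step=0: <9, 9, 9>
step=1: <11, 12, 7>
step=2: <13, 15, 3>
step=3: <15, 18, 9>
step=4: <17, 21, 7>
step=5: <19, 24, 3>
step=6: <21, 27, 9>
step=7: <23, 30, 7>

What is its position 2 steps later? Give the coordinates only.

<27, 36, 9>

The first coordinate changes by +2 each step, so at step 9 it is 9 + 9·(2) = 27.
The second coordinate changes by +3 each step, so at step 9 it is 9 + 9·(3) = 36.
The third coordinate repeats the cycle [9, 7, 3] with period 3; step 9 mod 3 = 0, giving 9.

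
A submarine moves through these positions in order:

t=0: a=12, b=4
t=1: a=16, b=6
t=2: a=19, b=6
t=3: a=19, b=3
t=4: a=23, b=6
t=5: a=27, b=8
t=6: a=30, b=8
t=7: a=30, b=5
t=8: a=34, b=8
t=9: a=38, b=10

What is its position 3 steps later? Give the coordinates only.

Step-to-step displacements: (+4, +2), (+3, +0), (+0, -3), (+4, +3), (+4, +2), (+3, +0), (+0, -3), (+4, +3), (+4, +2) — a repeating cycle of length 4.
step 10: apply (+3, +0) → a=41, b=10
step 11: apply (+0, -3) → a=41, b=7
step 12: apply (+4, +3) → a=45, b=10

a=45, b=10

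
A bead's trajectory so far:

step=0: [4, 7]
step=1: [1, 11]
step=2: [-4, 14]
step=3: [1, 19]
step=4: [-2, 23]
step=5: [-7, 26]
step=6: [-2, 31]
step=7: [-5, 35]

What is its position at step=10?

The moves between consecutive positions are [-3, +4], [-5, +3], [+5, +5], [-3, +4], [-5, +3], [+5, +5], [-3, +4]; they repeat the 3-cycle [[-3, +4], [-5, +3], [+5, +5]].
step 8: apply [-5, +3] → [-10, 38]
step 9: apply [+5, +5] → [-5, 43]
step 10: apply [-3, +4] → [-8, 47]

[-8, 47]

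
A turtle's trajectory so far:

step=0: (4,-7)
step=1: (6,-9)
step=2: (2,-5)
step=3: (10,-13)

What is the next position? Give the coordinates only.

(-6,3)

The jumps are (+2,-2), (-4,+4), (+8,-8) — a geometric progression with ratio -2.
step 4: (10,-13) + (-16,+16) → (-6,3)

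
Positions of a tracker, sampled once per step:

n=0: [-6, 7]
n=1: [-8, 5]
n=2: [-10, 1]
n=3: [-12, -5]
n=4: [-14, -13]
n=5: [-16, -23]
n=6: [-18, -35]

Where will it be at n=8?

First differences are [-2, -2], [-2, -4], [-2, -6], [-2, -8], [-2, -10], [-2, -12]; their common second difference is [+0, -2] (constant acceleration).
step 7: [-18, -35] + [-2, -14] → [-20, -49]
step 8: [-20, -49] + [-2, -16] → [-22, -65]

[-22, -65]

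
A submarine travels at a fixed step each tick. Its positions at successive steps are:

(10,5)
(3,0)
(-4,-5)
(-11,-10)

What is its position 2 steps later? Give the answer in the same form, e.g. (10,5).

(-25,-20)

The position changes by (-7,-5) every step.
step 4: (-11,-10) + (-7,-5) → (-18,-15)
step 5: (-18,-15) + (-7,-5) → (-25,-20)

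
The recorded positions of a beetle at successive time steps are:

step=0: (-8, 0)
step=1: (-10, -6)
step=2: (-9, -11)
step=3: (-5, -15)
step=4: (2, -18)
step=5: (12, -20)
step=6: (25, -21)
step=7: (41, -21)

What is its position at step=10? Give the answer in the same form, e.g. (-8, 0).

Taking differences between consecutive positions: (-2, -6), (+1, -5), (+4, -4), (+7, -3), (+10, -2), (+13, -1), (+16, +0). These grow by (+3, +1) each step.
step 8: (41, -21) + (+19, +1) → (60, -20)
step 9: (60, -20) + (+22, +2) → (82, -18)
step 10: (82, -18) + (+25, +3) → (107, -15)

(107, -15)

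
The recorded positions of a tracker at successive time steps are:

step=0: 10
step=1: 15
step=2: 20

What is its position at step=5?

Constant displacement of +5 per step.
step 3: 20 + 5 → 25
step 4: 25 + 5 → 30
step 5: 30 + 5 → 35

35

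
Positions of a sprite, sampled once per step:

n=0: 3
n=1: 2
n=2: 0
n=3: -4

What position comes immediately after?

-12

Consecutive displacements -1, -2, -4 scale by a factor of 2 each step.
step 4: -4 − 8 → -12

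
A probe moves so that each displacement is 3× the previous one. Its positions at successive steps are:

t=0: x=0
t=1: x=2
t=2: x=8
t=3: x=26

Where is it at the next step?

Consecutive displacements +2, +6, +18 scale by a factor of 3 each step.
step 4: 26 + 54 → x=80

x=80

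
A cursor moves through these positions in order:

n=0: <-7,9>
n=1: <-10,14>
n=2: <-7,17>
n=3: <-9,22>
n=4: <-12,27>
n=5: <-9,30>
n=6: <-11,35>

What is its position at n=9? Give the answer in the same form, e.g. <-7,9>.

Step-to-step displacements: <-3,+5>, <+3,+3>, <-2,+5>, <-3,+5>, <+3,+3>, <-2,+5> — a repeating cycle of length 3.
step 7: apply <-3,+5> → <-14,40>
step 8: apply <+3,+3> → <-11,43>
step 9: apply <-2,+5> → <-13,48>

<-13,48>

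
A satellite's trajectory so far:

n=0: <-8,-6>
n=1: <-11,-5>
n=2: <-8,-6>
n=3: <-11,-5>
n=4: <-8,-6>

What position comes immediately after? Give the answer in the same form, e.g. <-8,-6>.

<-11,-5>

The jumps are <-3,+1>, <+3,-1>, <-3,+1>, <+3,-1> — a geometric progression with ratio -1.
step 5: <-8,-6> + <-3,+1> → <-11,-5>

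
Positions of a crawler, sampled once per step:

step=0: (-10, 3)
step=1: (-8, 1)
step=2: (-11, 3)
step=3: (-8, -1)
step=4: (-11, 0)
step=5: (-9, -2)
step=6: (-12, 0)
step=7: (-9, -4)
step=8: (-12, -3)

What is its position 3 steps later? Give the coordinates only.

The moves between consecutive positions are (+2, -2), (-3, +2), (+3, -4), (-3, +1), (+2, -2), (-3, +2), (+3, -4), (-3, +1); they repeat the 4-cycle [(+2, -2), (-3, +2), (+3, -4), (-3, +1)].
step 9: apply (+2, -2) → (-10, -5)
step 10: apply (-3, +2) → (-13, -3)
step 11: apply (+3, -4) → (-10, -7)

(-10, -7)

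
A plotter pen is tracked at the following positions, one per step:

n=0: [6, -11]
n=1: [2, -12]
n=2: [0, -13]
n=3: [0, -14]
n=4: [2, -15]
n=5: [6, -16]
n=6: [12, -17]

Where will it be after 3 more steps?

[42, -20]

Taking differences between consecutive positions: [-4, -1], [-2, -1], [+0, -1], [+2, -1], [+4, -1], [+6, -1]. These grow by [+2, +0] each step.
step 7: [12, -17] + [+8, -1] → [20, -18]
step 8: [20, -18] + [+10, -1] → [30, -19]
step 9: [30, -19] + [+12, -1] → [42, -20]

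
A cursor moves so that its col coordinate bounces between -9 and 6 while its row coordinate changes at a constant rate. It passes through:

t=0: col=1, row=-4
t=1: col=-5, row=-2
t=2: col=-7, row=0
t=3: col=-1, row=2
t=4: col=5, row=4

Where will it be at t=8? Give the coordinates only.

col=-1, row=12

The col coordinate travels 6 per step and bounces off the walls at -9 and 6.
  step 5: 5 → 1
  step 6: 1 → -5
  step 7: -5 → -7
  step 8: -7 → -1
The row coordinate changes by +2 each step: at step 8 it is 12.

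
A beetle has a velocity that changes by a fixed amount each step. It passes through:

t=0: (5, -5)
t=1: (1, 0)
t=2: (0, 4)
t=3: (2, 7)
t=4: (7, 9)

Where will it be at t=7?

(40, 9)

Taking differences between consecutive positions: (-4, +5), (-1, +4), (+2, +3), (+5, +2). These grow by (+3, -1) each step.
step 5: (7, 9) + (+8, +1) → (15, 10)
step 6: (15, 10) + (+11, +0) → (26, 10)
step 7: (26, 10) + (+14, -1) → (40, 9)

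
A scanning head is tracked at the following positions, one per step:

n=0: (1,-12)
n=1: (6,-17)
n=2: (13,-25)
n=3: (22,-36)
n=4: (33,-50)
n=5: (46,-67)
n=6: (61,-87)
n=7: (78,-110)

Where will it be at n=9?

(118,-165)

Taking differences between consecutive positions: (+5,-5), (+7,-8), (+9,-11), (+11,-14), (+13,-17), (+15,-20), (+17,-23). These grow by (+2,-3) each step.
step 8: (78,-110) + (+19,-26) → (97,-136)
step 9: (97,-136) + (+21,-29) → (118,-165)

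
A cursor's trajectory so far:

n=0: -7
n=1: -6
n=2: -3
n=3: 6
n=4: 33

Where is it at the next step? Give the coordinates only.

Consecutive displacements +1, +3, +9, +27 scale by a factor of 3 each step.
step 5: 33 + 81 → 114

114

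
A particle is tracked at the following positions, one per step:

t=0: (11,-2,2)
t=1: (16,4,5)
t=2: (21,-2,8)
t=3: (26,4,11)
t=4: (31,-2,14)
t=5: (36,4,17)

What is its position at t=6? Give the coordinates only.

(41,-2,20)

First: linear, +5 per step → 41 at step 6.
Second: cycles through -2, 4 every 2 steps. Step 6 lands at position 0 of the cycle → -2.
Third: linear, +3 per step → 20 at step 6.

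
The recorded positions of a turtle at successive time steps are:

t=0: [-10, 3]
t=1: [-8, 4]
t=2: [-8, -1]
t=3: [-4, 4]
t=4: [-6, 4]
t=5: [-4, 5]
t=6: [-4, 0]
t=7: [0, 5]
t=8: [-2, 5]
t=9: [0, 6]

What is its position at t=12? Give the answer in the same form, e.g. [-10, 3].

Differencing gives [+2, +1], [+0, -5], [+4, +5], [-2, +0], [+2, +1], [+0, -5], [+4, +5], [-2, +0], [+2, +1]. This is the pattern [+2, +1], [+0, -5], [+4, +5], [-2, +0] repeated.
step 10: apply [+0, -5] → [0, 1]
step 11: apply [+4, +5] → [4, 6]
step 12: apply [-2, +0] → [2, 6]

[2, 6]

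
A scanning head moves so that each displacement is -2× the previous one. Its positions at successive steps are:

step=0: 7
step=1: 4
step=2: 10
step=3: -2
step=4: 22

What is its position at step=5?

Consecutive displacements -3, +6, -12, +24 scale by a factor of -2 each step.
step 5: 22 − 48 → -26

-26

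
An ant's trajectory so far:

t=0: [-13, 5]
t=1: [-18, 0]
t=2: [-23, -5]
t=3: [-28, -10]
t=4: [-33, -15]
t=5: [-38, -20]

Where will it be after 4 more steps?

The position changes by [-5, -5] every step.
step 6: [-38, -20] + [-5, -5] → [-43, -25]
step 7: [-43, -25] + [-5, -5] → [-48, -30]
step 8: [-48, -30] + [-5, -5] → [-53, -35]
step 9: [-53, -35] + [-5, -5] → [-58, -40]

[-58, -40]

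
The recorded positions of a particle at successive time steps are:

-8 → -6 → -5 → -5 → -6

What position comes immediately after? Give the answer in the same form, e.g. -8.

Taking differences between consecutive positions: +2, +1, +0, -1. These grow by -1 each step.
step 5: -6 − 2 → -8

-8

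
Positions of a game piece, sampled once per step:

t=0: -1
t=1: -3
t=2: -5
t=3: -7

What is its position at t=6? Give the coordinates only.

Each step adds -2 to the position.
step 4: -7 − 2 → -9
step 5: -9 − 2 → -11
step 6: -11 − 2 → -13

-13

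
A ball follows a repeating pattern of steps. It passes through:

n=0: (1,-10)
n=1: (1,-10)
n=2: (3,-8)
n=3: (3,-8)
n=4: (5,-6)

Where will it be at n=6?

(7,-4)

The moves between consecutive positions are (+0,+0), (+2,+2), (+0,+0), (+2,+2); they repeat the 2-cycle [(+0,+0), (+2,+2)].
step 5: apply (+0,+0) → (5,-6)
step 6: apply (+2,+2) → (7,-4)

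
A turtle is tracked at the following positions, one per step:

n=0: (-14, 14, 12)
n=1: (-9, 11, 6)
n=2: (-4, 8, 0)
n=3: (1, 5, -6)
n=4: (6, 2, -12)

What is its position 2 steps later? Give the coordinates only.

The position changes by (+5, -3, -6) every step.
step 5: (6, 2, -12) + (+5, -3, -6) → (11, -1, -18)
step 6: (11, -1, -18) + (+5, -3, -6) → (16, -4, -24)

(16, -4, -24)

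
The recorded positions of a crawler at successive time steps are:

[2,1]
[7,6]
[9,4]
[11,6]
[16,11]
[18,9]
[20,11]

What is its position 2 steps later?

[27,14]

Step-to-step displacements: [+5,+5], [+2,-2], [+2,+2], [+5,+5], [+2,-2], [+2,+2] — a repeating cycle of length 3.
step 7: apply [+5,+5] → [25,16]
step 8: apply [+2,-2] → [27,14]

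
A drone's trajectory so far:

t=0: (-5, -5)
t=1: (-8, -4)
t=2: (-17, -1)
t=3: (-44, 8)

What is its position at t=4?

(-125, 35)

Step-to-step displacements: (-3, +1), (-9, +3), (-27, +9); each is 3× the previous.
step 4: (-44, 8) + (-81, +27) → (-125, 35)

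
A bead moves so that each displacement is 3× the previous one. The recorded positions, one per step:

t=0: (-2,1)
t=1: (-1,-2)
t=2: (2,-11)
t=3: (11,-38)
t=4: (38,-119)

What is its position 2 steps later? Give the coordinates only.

Step-to-step displacements: (+1,-3), (+3,-9), (+9,-27), (+27,-81); each is 3× the previous.
step 5: (38,-119) + (+81,-243) → (119,-362)
step 6: (119,-362) + (+243,-729) → (362,-1091)

(362,-1091)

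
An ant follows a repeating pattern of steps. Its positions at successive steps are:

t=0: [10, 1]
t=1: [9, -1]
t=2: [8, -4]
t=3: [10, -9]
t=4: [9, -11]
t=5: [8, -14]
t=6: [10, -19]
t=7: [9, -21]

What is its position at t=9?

[10, -29]

The moves between consecutive positions are [-1, -2], [-1, -3], [+2, -5], [-1, -2], [-1, -3], [+2, -5], [-1, -2]; they repeat the 3-cycle [[-1, -2], [-1, -3], [+2, -5]].
step 8: apply [-1, -3] → [8, -24]
step 9: apply [+2, -5] → [10, -29]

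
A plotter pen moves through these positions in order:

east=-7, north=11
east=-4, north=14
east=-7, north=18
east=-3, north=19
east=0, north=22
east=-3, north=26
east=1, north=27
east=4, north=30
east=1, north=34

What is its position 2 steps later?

east=8, north=38

The moves between consecutive positions are (+3,+3), (-3,+4), (+4,+1), (+3,+3), (-3,+4), (+4,+1), (+3,+3), (-3,+4); they repeat the 3-cycle [(+3,+3), (-3,+4), (+4,+1)].
step 9: apply (+4,+1) → east=5, north=35
step 10: apply (+3,+3) → east=8, north=38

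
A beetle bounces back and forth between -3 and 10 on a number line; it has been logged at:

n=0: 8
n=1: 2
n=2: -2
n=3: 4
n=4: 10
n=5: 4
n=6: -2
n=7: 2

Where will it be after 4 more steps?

0

The value travels 6 per step and bounces off the walls at -3 and 10.
  step 8: 2 → 8
  step 9: 8 → 6
  step 10: 6 → 0
  step 11: 0 → 0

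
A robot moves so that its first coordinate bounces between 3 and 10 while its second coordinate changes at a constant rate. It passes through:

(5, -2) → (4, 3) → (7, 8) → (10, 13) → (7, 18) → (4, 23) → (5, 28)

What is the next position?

(8, 33)

The first coordinate travels 3 per step and bounces off the walls at 3 and 10.
  step 7: 5 → 8
The second coordinate changes by +5 each step: at step 7 it is 33.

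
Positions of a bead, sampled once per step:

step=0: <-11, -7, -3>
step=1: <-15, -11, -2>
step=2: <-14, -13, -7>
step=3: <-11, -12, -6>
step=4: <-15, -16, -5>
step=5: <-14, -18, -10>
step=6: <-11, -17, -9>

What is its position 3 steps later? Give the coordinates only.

Differencing gives <-4, -4, +1>, <+1, -2, -5>, <+3, +1, +1>, <-4, -4, +1>, <+1, -2, -5>, <+3, +1, +1>. This is the pattern <-4, -4, +1>, <+1, -2, -5>, <+3, +1, +1> repeated.
step 7: apply <-4, -4, +1> → <-15, -21, -8>
step 8: apply <+1, -2, -5> → <-14, -23, -13>
step 9: apply <+3, +1, +1> → <-11, -22, -12>

<-11, -22, -12>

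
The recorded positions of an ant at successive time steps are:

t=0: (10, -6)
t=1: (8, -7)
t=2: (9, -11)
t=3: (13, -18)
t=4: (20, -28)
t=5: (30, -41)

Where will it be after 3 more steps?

Successive displacements: (-2, -1), (+1, -4), (+4, -7), (+7, -10), (+10, -13) — each changes by (+3, -3).
step 6: (30, -41) + (+13, -16) → (43, -57)
step 7: (43, -57) + (+16, -19) → (59, -76)
step 8: (59, -76) + (+19, -22) → (78, -98)

(78, -98)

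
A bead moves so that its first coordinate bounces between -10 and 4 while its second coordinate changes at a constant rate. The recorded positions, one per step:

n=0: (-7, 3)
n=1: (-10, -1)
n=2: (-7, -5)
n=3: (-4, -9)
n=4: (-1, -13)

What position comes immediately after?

(2, -17)

The first coordinate reflects between -10 and 4, moving 3 per step.
  step 5: -1 → 2
The second coordinate changes by -4 each step: at step 5 it is -17.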